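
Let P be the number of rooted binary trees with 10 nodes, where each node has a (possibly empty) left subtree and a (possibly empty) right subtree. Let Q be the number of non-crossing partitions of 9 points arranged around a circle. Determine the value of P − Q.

11934

There are C_n binary search tree shapes on n keys; with n = 10 that is C_10. So P = C_10 = 16796.
The non-crossing partitions of [9] form a lattice of size C_9. So Q = C_9 = 4862.
P − Q = 16796 − 4862 = 11934.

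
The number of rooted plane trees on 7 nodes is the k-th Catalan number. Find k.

Rooted ordered (plane) trees on m nodes have m−1 edges and are counted by C_{m−1}; m = 7 gives C_6.

6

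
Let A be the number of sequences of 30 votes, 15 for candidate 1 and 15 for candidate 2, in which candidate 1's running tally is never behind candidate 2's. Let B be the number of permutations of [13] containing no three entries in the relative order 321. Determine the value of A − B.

Ballot sequences with n votes each where one side never trails are Dyck words, counted by C_n; here n = 15. So A = C_15 = 9694845.
Permutations of [n] avoiding any single length-3 pattern are counted by C_n; here n = 13. So B = C_13 = 742900.
A − B = 9694845 − 742900 = 8951945.

8951945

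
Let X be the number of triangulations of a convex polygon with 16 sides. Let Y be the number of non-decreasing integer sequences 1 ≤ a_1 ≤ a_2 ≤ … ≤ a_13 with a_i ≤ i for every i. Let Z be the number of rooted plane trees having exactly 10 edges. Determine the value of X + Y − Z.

A convex 16-gon is triangulated into 14 triangles, and the number of such triangulations is the Catalan number C_{16−2} = C_14. So X = C_14 = 2674440.
Weakly increasing sequences with a_i ≤ i biject with Dyck paths of semilength 13, so there are C_13. So Y = C_13 = 742900.
Rooted ordered trees with n edges are counted by C_n; here n = 10. So Z = C_10 = 16796.
X + Y − Z = 2674440 + 742900 − 16796 = 3400544.

3400544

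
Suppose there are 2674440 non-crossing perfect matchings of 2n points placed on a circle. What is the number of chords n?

Non-crossing pairings of 2n points on a circle are counted by C_n. Since C_14 = 2674440, the index is 14.

14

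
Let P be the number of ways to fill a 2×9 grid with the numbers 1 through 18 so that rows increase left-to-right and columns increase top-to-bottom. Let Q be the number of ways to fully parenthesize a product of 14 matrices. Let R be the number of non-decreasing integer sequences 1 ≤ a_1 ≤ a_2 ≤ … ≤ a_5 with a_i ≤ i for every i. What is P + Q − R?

747720

By the hook-length formula (or a Dyck-path bijection), SYT of shape 2×9 number C_9. So P = C_9 = 4862.
Ways to associate a product of 14 factors correspond to binary trees on 14 leaves, so the count is C_13. So Q = C_13 = 742900.
Weakly increasing sequences with a_i ≤ i biject with Dyck paths of semilength 5, so there are C_5. So R = C_5 = 42.
P + Q − R = 4862 + 742900 − 42 = 747720.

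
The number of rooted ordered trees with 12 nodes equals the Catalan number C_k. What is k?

11

A rooted plane tree on 12 nodes has 11 edges, and such trees are counted by C_11.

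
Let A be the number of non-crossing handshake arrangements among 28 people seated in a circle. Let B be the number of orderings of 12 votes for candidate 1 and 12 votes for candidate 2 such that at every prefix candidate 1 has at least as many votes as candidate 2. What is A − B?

Non-crossing handshake pairings of 2n people are counted by C_n; 28 people gives n = 14. So A = C_14 = 2674440.
Reading a vote for the leader as '(' and for the other as ')' turns such a sequence into a balanced string of 12 pairs, so the count is C_12. So B = C_12 = 208012.
A − B = 2674440 − 208012 = 2466428.

2466428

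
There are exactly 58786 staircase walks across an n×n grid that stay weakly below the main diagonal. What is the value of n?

11

Such diagonal-avoiding paths in an n×n grid are counted by C_n. The Catalan number equal to 58786 is C_11.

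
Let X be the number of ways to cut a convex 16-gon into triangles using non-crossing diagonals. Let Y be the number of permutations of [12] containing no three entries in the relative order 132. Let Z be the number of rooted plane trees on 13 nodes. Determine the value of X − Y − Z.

2258416

A convex 16-gon is triangulated into 14 triangles, and the number of such triangulations is the Catalan number C_{16−2} = C_14. So X = C_14 = 2674440.
Permutations of [n] avoiding any single length-3 pattern are counted by C_n; here n = 12. So Y = C_12 = 208012.
Rooted ordered (plane) trees on m nodes have m−1 edges and are counted by C_{m−1}; m = 13 gives C_12. So Z = C_12 = 208012.
X − Y − Z = 2674440 − 208012 − 208012 = 2258416.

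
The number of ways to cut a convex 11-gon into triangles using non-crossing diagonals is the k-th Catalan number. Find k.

9

The number of triangulations of an 11-gon is the Catalan number C_9 (index = sides − 2).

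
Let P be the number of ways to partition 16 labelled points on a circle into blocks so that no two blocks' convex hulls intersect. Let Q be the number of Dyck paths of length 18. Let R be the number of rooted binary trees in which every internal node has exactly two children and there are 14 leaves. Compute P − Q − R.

Non-crossing partitions of an n-element set are counted by C_n; here n = 16. So P = C_16 = 35357670.
A Dyck path with 9 up-steps and 9 down-steps has semilength 9, so there are C_9 of them. So Q = C_9 = 4862.
A full binary tree with L leaves has L−1 internal nodes and is counted by C_{L−1}; L = 14 gives C_13. So R = C_13 = 742900.
P − Q − R = 35357670 − 4862 − 742900 = 34609908.

34609908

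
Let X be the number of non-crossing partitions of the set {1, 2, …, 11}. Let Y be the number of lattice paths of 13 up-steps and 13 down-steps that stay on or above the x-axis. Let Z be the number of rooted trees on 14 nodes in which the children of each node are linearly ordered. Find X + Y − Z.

The non-crossing partitions of [11] form a lattice of size C_11. So X = C_11 = 58786.
A Dyck path with 13 up-steps and 13 down-steps has semilength 13, so there are C_13 of them. So Y = C_13 = 742900.
A rooted plane tree on 14 nodes has 13 edges, and such trees are counted by C_13. So Z = C_13 = 742900.
X + Y − Z = 58786 + 742900 − 742900 = 58786.

58786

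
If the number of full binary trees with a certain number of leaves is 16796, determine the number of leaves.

Full binary trees with L leaves are counted by C_{L−1}, and C_10 = 16796.
So the index is 10, and the number of leaves is 10 + 1 = 11.

11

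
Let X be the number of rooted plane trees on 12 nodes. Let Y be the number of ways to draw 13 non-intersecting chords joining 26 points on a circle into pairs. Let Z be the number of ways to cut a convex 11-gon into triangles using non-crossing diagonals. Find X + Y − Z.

796824

A rooted plane tree on 12 nodes has 11 edges, and such trees are counted by C_11. So X = C_11 = 58786.
Non-crossing perfect matchings of 2n points on a circle are counted by C_n; with 26 points, n = 13. So Y = C_13 = 742900.
A convex 11-gon is triangulated into 9 triangles, and the number of such triangulations is the Catalan number C_{11−2} = C_9. So Z = C_9 = 4862.
X + Y − Z = 58786 + 742900 − 4862 = 796824.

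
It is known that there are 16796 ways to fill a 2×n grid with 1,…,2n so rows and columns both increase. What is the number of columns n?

Standard Young tableaux of shape 2×n are counted by C_n; 16796 = C_10.

10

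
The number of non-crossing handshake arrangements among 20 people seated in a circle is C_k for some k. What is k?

With 20 = 2·10 people, non-crossing handshake pairings are non-crossing perfect matchings on a circle, counted by C_10.

10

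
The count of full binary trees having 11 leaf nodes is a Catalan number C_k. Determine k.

A full binary tree with L leaves has L−1 internal nodes and is counted by C_{L−1}; L = 11 gives C_10.

10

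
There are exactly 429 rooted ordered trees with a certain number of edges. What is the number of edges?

Rooted ordered trees with n edges are counted by C_n. Since C_7 = 429, the index is 7.

7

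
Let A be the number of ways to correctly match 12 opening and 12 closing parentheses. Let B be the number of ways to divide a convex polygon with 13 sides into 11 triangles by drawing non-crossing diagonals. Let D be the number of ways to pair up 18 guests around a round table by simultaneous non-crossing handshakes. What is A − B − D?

Balanced strings of n pairs of brackets are counted by C_n; here n = 12. So A = C_12 = 208012.
A convex 13-gon is triangulated into 11 triangles, and the number of such triangulations is the Catalan number C_{13−2} = C_11. So B = C_11 = 58786.
With 18 = 2·9 people, non-crossing handshake pairings are non-crossing perfect matchings on a circle, counted by C_9. So D = C_9 = 4862.
A − B − D = 208012 − 58786 − 4862 = 144364.

144364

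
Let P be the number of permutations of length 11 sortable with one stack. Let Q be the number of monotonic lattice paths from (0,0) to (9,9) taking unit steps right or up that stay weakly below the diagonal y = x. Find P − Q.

By Knuth's characterisation, the stack-sortable permutations of length 11 are the 231-avoiders, numbering C_11. So P = C_11 = 58786.
Sub-diagonal monotone paths from (0,0) to (9,9) biject with Dyck paths of semilength 9, giving C_9. So Q = C_9 = 4862.
P − Q = 58786 − 4862 = 53924.

53924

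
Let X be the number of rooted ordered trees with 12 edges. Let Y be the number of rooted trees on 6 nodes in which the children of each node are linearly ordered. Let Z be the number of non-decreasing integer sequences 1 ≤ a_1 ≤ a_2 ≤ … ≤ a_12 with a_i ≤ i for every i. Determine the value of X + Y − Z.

42

Rooted ordered trees with n edges are counted by C_n; here n = 12. So X = C_12 = 208012.
Rooted ordered (plane) trees on m nodes have m−1 edges and are counted by C_{m−1}; m = 6 gives C_5. So Y = C_5 = 42.
Such sub-staircase sequences of length n are counted by C_n; here n = 12. So Z = C_12 = 208012.
X + Y − Z = 208012 + 42 − 208012 = 42.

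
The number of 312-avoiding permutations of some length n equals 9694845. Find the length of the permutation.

15

Permutations of [n] avoiding a fixed length-3 pattern are counted by C_n. The Catalan number equal to 9694845 is C_15.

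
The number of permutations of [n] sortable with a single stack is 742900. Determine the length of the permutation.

Stack-sortable permutations of [n] are counted by C_n. Since C_13 = 742900, the index is 13.

13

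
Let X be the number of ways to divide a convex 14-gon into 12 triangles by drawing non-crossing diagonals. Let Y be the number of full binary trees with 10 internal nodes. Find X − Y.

191216

The number of triangulations of a 14-gon is the Catalan number C_12 (index = sides − 2). So X = C_12 = 208012.
The number of full binary trees on 10 internal nodes is the Catalan number C_10. So Y = C_10 = 16796.
X − Y = 208012 − 16796 = 191216.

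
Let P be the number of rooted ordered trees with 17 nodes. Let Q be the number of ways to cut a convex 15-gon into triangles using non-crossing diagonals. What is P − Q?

A rooted plane tree on 17 nodes has 16 edges, and such trees are counted by C_16. So P = C_16 = 35357670.
Triangulations of a convex m-gon are counted by C_{m−2}; with m = 15 this is C_13. So Q = C_13 = 742900.
P − Q = 35357670 − 742900 = 34614770.

34614770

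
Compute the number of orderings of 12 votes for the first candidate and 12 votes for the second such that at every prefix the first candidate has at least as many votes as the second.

208012

Reading a vote for the leader as '(' and for the other as ')' turns such a sequence into a balanced string of 12 pairs, so the count is C_12.
C_12 = 208012.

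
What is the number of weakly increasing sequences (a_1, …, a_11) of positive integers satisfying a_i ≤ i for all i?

58786

Weakly increasing sequences with a_i ≤ i biject with Dyck paths of semilength 11, so there are C_11.
C_11 = 58786.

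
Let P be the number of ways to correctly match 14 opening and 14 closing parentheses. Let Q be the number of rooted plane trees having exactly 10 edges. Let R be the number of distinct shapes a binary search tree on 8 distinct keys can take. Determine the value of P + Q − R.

Balanced strings of n pairs of brackets are counted by C_n; here n = 14. So P = C_14 = 2674440.
A rooted plane tree with 10 edges has 11 nodes, and the count is C_10. So Q = C_10 = 16796.
Rooted binary trees with 8 nodes (each child slot possibly empty) number C_8. So R = C_8 = 1430.
P + Q − R = 2674440 + 16796 − 1430 = 2689806.

2689806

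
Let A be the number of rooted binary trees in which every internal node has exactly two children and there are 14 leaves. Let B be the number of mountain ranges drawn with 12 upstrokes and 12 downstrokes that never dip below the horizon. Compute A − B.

Full binary trees with 14 leaves have 14−1 = 13 internal nodes, so there are C_13 of them. So A = C_13 = 742900.
Paths of 12 up- and 12 down-steps that never dip below the axis are Dyck paths; their count is C_12. So B = C_12 = 208012.
A − B = 742900 − 208012 = 534888.

534888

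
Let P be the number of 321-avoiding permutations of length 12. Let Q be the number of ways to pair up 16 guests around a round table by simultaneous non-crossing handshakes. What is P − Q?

Permutations of [n] avoiding any single length-3 pattern are counted by C_n; here n = 12. So P = C_12 = 208012.
With 16 = 2·8 people, non-crossing handshake pairings are non-crossing perfect matchings on a circle, counted by C_8. So Q = C_8 = 1430.
P − Q = 208012 − 1430 = 206582.

206582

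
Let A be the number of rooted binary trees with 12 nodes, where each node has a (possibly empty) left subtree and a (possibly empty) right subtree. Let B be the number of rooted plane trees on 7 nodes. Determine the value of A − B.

There are C_n binary search tree shapes on n keys; with n = 12 that is C_12. So A = C_12 = 208012.
A rooted plane tree on 7 nodes has 6 edges, and such trees are counted by C_6. So B = C_6 = 132.
A − B = 208012 − 132 = 207880.

207880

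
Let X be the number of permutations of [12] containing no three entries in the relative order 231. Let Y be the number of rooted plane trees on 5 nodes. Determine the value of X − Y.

Permutations of [n] avoiding any single length-3 pattern are counted by C_n; here n = 12. So X = C_12 = 208012.
A rooted plane tree on 5 nodes has 4 edges, and such trees are counted by C_4. So Y = C_4 = 14.
X − Y = 208012 − 14 = 207998.

207998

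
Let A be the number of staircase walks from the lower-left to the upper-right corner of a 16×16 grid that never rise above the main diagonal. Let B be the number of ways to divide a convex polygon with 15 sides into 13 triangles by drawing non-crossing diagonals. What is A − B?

Sub-diagonal monotone paths from (0,0) to (16,16) biject with Dyck paths of semilength 16, giving C_16. So A = C_16 = 35357670.
A convex 15-gon is triangulated into 13 triangles, and the number of such triangulations is the Catalan number C_{15−2} = C_13. So B = C_13 = 742900.
A − B = 35357670 − 742900 = 34614770.

34614770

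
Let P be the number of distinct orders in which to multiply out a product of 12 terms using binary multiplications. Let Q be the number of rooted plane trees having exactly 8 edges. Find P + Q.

Parenthesizations of m factors correspond to full binary trees with m leaves, counted by C_{m−1}; m = 12 gives C_11. So P = C_11 = 58786.
Rooted ordered trees with n edges are counted by C_n; here n = 8. So Q = C_8 = 1430.
P + Q = 58786 + 1430 = 60216.

60216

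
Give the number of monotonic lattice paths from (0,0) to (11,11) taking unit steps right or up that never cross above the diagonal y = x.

Sub-diagonal monotone paths from (0,0) to (11,11) biject with Dyck paths of semilength 11, giving C_11.
C_11 = C_10 · 2(2·10+1)/(10+2) = 16796 · 42/12 = 58786.

58786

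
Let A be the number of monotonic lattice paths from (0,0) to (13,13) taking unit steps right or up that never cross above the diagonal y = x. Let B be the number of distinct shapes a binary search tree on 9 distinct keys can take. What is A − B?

Sub-diagonal monotone paths from (0,0) to (13,13) biject with Dyck paths of semilength 13, giving C_13. So A = C_13 = 742900.
There are C_n binary search tree shapes on n keys; with n = 9 that is C_9. So B = C_9 = 4862.
A − B = 742900 − 4862 = 738038.

738038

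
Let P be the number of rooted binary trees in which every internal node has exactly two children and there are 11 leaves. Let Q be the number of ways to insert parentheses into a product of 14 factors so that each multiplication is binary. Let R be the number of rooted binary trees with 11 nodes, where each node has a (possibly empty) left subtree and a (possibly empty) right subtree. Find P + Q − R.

700910

Full binary trees with 11 leaves have 11−1 = 10 internal nodes, so there are C_10 of them. So P = C_10 = 16796.
Ways to associate a product of 14 factors correspond to binary trees on 14 leaves, so the count is C_13. So Q = C_13 = 742900.
There are C_n binary search tree shapes on n keys; with n = 11 that is C_11. So R = C_11 = 58786.
P + Q − R = 16796 + 742900 − 58786 = 700910.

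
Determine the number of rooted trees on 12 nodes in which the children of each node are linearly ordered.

58786

Rooted ordered (plane) trees on m nodes have m−1 edges and are counted by C_{m−1}; m = 12 gives C_11.
C_11 = 58786.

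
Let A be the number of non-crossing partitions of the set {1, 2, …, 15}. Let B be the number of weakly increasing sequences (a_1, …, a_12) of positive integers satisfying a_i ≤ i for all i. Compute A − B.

The non-crossing partitions of [15] form a lattice of size C_15. So A = C_15 = 9694845.
Weakly increasing sequences with a_i ≤ i biject with Dyck paths of semilength 12, so there are C_12. So B = C_12 = 208012.
A − B = 9694845 − 208012 = 9486833.

9486833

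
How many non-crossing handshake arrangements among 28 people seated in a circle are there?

2674440

With 28 = 2·14 people, non-crossing handshake pairings are non-crossing perfect matchings on a circle, counted by C_14.
C_14 = C(28,14)/15 = 40116600/15 = 2674440.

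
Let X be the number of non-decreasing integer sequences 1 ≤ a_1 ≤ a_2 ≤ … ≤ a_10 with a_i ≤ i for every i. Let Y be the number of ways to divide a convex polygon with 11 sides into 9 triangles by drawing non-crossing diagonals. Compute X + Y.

Weakly increasing sequences with a_i ≤ i biject with Dyck paths of semilength 10, so there are C_10. So X = C_10 = 16796.
The number of triangulations of an 11-gon is the Catalan number C_9 (index = sides − 2). So Y = C_9 = 4862.
X + Y = 16796 + 4862 = 21658.

21658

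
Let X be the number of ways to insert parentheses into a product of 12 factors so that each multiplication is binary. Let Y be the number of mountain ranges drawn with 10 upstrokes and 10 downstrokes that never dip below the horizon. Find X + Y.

Ways to associate a product of 12 factors correspond to binary trees on 12 leaves, so the count is C_11. So X = C_11 = 58786.
A Dyck path with 10 up-steps and 10 down-steps has semilength 10, so there are C_10 of them. So Y = C_10 = 16796.
X + Y = 58786 + 16796 = 75582.

75582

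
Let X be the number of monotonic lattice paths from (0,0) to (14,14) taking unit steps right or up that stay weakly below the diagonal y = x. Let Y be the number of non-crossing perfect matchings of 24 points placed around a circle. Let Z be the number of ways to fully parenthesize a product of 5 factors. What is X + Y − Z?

Monotone paths in an n×n grid that stay weakly below the diagonal are counted by C_n; here n = 14. So X = C_14 = 2674440.
Pairing 24 circle points by 12 non-crossing chords gives C_12 matchings. So Y = C_12 = 208012.
Bracketing 5 factors into binary products is counted by C_{5−1} = C_4. So Z = C_4 = 14.
X + Y − Z = 2674440 + 208012 − 14 = 2882438.

2882438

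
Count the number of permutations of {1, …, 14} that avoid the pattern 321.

Permutations of [n] avoiding any single length-3 pattern are counted by C_n; here n = 14.
C_14 = 2674440.

2674440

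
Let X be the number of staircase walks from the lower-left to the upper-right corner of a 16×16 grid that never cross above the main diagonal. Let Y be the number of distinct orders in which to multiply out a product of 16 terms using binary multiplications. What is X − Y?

25662825

Monotone paths in an n×n grid that stay weakly below the diagonal are counted by C_n; here n = 16. So X = C_16 = 35357670.
Ways to associate a product of 16 factors correspond to binary trees on 16 leaves, so the count is C_15. So Y = C_15 = 9694845.
X − Y = 35357670 − 9694845 = 25662825.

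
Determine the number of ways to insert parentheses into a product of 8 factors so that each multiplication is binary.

429

Bracketing 8 factors into binary products is counted by C_{8−1} = C_7.
C_7 = C(14,7)/8 = 3432/8 = 429.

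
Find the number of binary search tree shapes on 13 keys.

There are C_n binary search tree shapes on n keys; with n = 13 that is C_13.
C_13 = C_12 · 2(2·12+1)/(12+2) = 208012 · 50/14 = 742900.

742900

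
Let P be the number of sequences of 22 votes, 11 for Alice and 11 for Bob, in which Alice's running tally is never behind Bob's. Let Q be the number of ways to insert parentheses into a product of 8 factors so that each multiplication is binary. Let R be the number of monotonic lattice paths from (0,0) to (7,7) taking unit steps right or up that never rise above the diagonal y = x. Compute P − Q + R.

58786

Reading a vote for the leader as '(' and for the other as ')' turns such a sequence into a balanced string of 11 pairs, so the count is C_11. So P = C_11 = 58786.
Bracketing 8 factors into binary products is counted by C_{8−1} = C_7. So Q = C_7 = 429.
Monotone paths in an n×n grid that stay weakly below the diagonal are counted by C_n; here n = 7. So R = C_7 = 429.
P − Q + R = 58786 − 429 + 429 = 58786.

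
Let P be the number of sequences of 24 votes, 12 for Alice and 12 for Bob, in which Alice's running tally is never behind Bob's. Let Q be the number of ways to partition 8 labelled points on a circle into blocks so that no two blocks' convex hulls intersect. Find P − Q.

Reading a vote for the leader as '(' and for the other as ')' turns such a sequence into a balanced string of 12 pairs, so the count is C_12. So P = C_12 = 208012.
Non-crossing partitions of an n-element set are counted by C_n; here n = 8. So Q = C_8 = 1430.
P − Q = 208012 − 1430 = 206582.

206582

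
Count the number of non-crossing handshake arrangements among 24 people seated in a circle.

208012

With 24 = 2·12 people, non-crossing handshake pairings are non-crossing perfect matchings on a circle, counted by C_12.
C_12 = C_11 · 2(2·11+1)/(11+2) = 58786 · 46/13 = 208012.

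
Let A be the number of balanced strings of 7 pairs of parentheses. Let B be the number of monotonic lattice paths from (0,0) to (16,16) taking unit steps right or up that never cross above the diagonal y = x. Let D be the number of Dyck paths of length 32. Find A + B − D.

Balanced strings of n pairs of brackets are counted by C_n; here n = 7. So A = C_7 = 429.
Sub-diagonal monotone paths from (0,0) to (16,16) biject with Dyck paths of semilength 16, giving C_16. So B = C_16 = 35357670.
Dyck paths of semilength n (length 2n) are counted by C_n; here n = 16. So D = C_16 = 35357670.
A + B − D = 429 + 35357670 − 35357670 = 429.

429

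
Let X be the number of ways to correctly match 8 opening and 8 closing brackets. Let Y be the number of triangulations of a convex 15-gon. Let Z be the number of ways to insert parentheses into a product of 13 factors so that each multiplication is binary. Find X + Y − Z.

A balanced arrangement of 8 bracket pairs is a Dyck word of semilength 8, so the count is C_8. So X = C_8 = 1430.
The number of triangulations of a 15-gon is the Catalan number C_13 (index = sides − 2). So Y = C_13 = 742900.
Parenthesizations of m factors correspond to full binary trees with m leaves, counted by C_{m−1}; m = 13 gives C_12. So Z = C_12 = 208012.
X + Y − Z = 1430 + 742900 − 208012 = 536318.

536318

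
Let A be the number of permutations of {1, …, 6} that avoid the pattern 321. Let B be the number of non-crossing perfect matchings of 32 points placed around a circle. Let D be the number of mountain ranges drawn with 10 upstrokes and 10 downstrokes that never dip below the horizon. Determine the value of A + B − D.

Permutations of [n] avoiding any single length-3 pattern are counted by C_n; here n = 6. So A = C_6 = 132.
Non-crossing perfect matchings of 2n points on a circle are counted by C_n; with 32 points, n = 16. So B = C_16 = 35357670.
Paths of 10 up- and 10 down-steps that never dip below the axis are Dyck paths; their count is C_10. So D = C_10 = 16796.
A + B − D = 132 + 35357670 − 16796 = 35341006.

35341006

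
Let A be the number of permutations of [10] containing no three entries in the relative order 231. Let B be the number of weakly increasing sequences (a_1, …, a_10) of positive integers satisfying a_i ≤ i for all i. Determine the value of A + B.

33592

Permutations of [n] avoiding any single length-3 pattern are counted by C_n; here n = 10. So A = C_10 = 16796.
Such sub-staircase sequences of length n are counted by C_n; here n = 10. So B = C_10 = 16796.
A + B = 16796 + 16796 = 33592.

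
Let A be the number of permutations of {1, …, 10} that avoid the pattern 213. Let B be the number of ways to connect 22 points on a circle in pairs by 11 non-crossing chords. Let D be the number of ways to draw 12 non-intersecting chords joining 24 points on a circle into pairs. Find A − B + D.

For any fixed pattern of length 3, the pattern-avoiding permutations of [10] number C_10. So A = C_10 = 16796.
Non-crossing perfect matchings of 2n points on a circle are counted by C_n; with 22 points, n = 11. So B = C_11 = 58786.
Pairing 24 circle points by 12 non-crossing chords gives C_12 matchings. So D = C_12 = 208012.
A − B + D = 16796 − 58786 + 208012 = 166022.

166022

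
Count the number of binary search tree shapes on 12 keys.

Rooted binary trees with 12 nodes (each child slot possibly empty) number C_12.
C_12 = 208012.

208012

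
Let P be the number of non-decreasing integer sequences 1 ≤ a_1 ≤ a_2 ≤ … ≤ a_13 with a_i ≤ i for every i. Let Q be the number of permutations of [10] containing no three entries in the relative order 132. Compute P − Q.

726104

Such sub-staircase sequences of length n are counted by C_n; here n = 13. So P = C_13 = 742900.
Permutations of [n] avoiding any single length-3 pattern are counted by C_n; here n = 10. So Q = C_10 = 16796.
P − Q = 742900 − 16796 = 726104.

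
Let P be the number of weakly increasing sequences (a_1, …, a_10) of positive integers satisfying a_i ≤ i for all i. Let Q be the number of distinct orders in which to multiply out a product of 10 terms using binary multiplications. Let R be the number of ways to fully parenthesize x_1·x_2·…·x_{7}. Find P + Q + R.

21790

Weakly increasing sequences with a_i ≤ i biject with Dyck paths of semilength 10, so there are C_10. So P = C_10 = 16796.
Parenthesizations of m factors correspond to full binary trees with m leaves, counted by C_{m−1}; m = 10 gives C_9. So Q = C_9 = 4862.
Parenthesizations of m factors correspond to full binary trees with m leaves, counted by C_{m−1}; m = 7 gives C_6. So R = C_6 = 132.
P + Q + R = 16796 + 4862 + 132 = 21790.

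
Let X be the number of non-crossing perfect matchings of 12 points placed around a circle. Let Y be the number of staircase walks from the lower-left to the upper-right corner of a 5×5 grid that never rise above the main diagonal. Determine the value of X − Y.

90

Non-crossing perfect matchings of 2n points on a circle are counted by C_n; with 12 points, n = 6. So X = C_6 = 132.
Sub-diagonal monotone paths from (0,0) to (5,5) biject with Dyck paths of semilength 5, giving C_5. So Y = C_5 = 42.
X − Y = 132 − 42 = 90.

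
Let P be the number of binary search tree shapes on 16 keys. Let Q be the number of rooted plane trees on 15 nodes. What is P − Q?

32683230

There are C_n binary search tree shapes on n keys; with n = 16 that is C_16. So P = C_16 = 35357670.
Rooted ordered (plane) trees on m nodes have m−1 edges and are counted by C_{m−1}; m = 15 gives C_14. So Q = C_14 = 2674440.
P − Q = 35357670 − 2674440 = 32683230.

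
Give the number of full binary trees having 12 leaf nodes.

Full binary trees with 12 leaves have 12−1 = 11 internal nodes, so there are C_11 of them.
C_11 = C_10 · 2(2·10+1)/(10+2) = 16796 · 42/12 = 58786.

58786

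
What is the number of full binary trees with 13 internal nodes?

Full binary trees with n internal nodes are counted by C_n; here n = 13.
C_13 = C_12 · 2(2·12+1)/(12+2) = 208012 · 50/14 = 742900.

742900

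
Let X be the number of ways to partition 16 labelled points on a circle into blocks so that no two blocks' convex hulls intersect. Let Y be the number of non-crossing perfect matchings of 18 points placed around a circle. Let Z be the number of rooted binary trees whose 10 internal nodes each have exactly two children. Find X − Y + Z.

35369604

The non-crossing partitions of [16] form a lattice of size C_16. So X = C_16 = 35357670.
Pairing 18 circle points by 9 non-crossing chords gives C_9 matchings. So Y = C_9 = 4862.
The number of full binary trees on 10 internal nodes is the Catalan number C_10. So Z = C_10 = 16796.
X − Y + Z = 35357670 − 4862 + 16796 = 35369604.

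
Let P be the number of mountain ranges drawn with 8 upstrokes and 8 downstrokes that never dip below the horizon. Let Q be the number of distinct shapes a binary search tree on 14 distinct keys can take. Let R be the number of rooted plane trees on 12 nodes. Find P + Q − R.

2617084

A Dyck path with 8 up-steps and 8 down-steps has semilength 8, so there are C_8 of them. So P = C_8 = 1430.
There are C_n binary search tree shapes on n keys; with n = 14 that is C_14. So Q = C_14 = 2674440.
A rooted plane tree on 12 nodes has 11 edges, and such trees are counted by C_11. So R = C_11 = 58786.
P + Q − R = 1430 + 2674440 − 58786 = 2617084.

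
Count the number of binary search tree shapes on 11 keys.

Binary trees (left/right distinguished) on n nodes are counted by C_n; here n = 11.
C_11 = 58786.

58786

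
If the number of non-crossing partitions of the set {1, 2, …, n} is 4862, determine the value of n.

Non-crossing partitions of [n] are counted by C_n. Since C_9 = 4862, the index is 9.

9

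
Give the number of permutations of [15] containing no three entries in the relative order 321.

9694845

Permutations of [n] avoiding any single length-3 pattern are counted by C_n; here n = 15.
C_15 = C_14 · 2(2·14+1)/(14+2) = 2674440 · 58/16 = 9694845.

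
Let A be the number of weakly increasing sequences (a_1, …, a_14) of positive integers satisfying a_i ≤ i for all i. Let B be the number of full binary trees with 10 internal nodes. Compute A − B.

Such sub-staircase sequences of length n are counted by C_n; here n = 14. So A = C_14 = 2674440.
The number of full binary trees on 10 internal nodes is the Catalan number C_10. So B = C_10 = 16796.
A − B = 2674440 − 16796 = 2657644.

2657644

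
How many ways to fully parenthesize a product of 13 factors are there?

Parenthesizations of m factors correspond to full binary trees with m leaves, counted by C_{m−1}; m = 13 gives C_12.
C_12 = C_11 · 2(2·11+1)/(11+2) = 58786 · 46/13 = 208012.

208012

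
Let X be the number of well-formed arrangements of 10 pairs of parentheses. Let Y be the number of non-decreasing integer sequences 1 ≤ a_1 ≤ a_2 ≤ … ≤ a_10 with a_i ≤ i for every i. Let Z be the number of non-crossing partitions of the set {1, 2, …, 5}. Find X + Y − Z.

33550

Balanced strings of n pairs of brackets are counted by C_n; here n = 10. So X = C_10 = 16796.
Such sub-staircase sequences of length n are counted by C_n; here n = 10. So Y = C_10 = 16796.
The non-crossing partitions of [5] form a lattice of size C_5. So Z = C_5 = 42.
X + Y − Z = 16796 + 16796 − 42 = 33550.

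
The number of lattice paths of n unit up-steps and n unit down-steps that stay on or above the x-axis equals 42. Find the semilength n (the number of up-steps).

Dyck paths of semilength n are counted by C_n. Since C_5 = 42, the index is 5.

5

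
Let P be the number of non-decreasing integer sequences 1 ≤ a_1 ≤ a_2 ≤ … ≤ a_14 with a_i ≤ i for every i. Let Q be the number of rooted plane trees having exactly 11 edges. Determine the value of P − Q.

2615654

Weakly increasing sequences with a_i ≤ i biject with Dyck paths of semilength 14, so there are C_14. So P = C_14 = 2674440.
A rooted plane tree with 11 edges has 12 nodes, and the count is C_11. So Q = C_11 = 58786.
P − Q = 2674440 − 58786 = 2615654.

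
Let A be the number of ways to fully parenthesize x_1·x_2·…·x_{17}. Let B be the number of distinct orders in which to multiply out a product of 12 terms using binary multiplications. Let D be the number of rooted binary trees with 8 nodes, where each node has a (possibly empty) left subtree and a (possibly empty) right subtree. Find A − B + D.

35300314

Ways to associate a product of 17 factors correspond to binary trees on 17 leaves, so the count is C_16. So A = C_16 = 35357670.
Bracketing 12 factors into binary products is counted by C_{12−1} = C_11. So B = C_11 = 58786.
Binary trees (left/right distinguished) on n nodes are counted by C_n; here n = 8. So D = C_8 = 1430.
A − B + D = 35357670 − 58786 + 1430 = 35300314.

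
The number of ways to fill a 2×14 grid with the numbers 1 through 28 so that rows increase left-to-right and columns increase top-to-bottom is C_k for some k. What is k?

14

By the hook-length formula (or a Dyck-path bijection), SYT of shape 2×14 number C_14.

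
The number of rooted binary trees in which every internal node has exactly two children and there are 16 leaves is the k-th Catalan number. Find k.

Full binary trees with 16 leaves have 16−1 = 15 internal nodes, so there are C_15 of them.

15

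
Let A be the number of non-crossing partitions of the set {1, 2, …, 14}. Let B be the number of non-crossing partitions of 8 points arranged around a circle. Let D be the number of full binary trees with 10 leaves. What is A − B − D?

2668148

The non-crossing partitions of [14] form a lattice of size C_14. So A = C_14 = 2674440.
The non-crossing partitions of [8] form a lattice of size C_8. So B = C_8 = 1430.
A full binary tree with L leaves has L−1 internal nodes and is counted by C_{L−1}; L = 10 gives C_9. So D = C_9 = 4862.
A − B − D = 2674440 − 1430 − 4862 = 2668148.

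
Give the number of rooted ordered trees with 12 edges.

A rooted plane tree with 12 edges has 13 nodes, and the count is C_12.
C_12 = C(24,12)/13 = 2704156/13 = 208012.

208012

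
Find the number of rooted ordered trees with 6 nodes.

A rooted plane tree on 6 nodes has 5 edges, and such trees are counted by C_5.
C_5 = 42.

42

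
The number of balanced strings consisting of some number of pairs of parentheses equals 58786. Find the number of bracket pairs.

Balanced strings of n bracket-pairs are counted by C_n, and C_11 = 58786.

11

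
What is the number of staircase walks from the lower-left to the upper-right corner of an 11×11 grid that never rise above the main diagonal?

Sub-diagonal monotone paths from (0,0) to (11,11) biject with Dyck paths of semilength 11, giving C_11.
C_11 = 58786.

58786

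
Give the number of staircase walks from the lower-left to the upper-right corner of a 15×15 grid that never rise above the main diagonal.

Sub-diagonal monotone paths from (0,0) to (15,15) biject with Dyck paths of semilength 15, giving C_15.
C_15 = C_14 · 2(2·14+1)/(14+2) = 2674440 · 58/16 = 9694845.

9694845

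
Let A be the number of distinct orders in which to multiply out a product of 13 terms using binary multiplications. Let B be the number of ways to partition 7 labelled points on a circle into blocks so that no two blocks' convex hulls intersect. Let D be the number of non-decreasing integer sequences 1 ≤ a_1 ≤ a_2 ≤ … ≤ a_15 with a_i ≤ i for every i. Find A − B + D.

Bracketing 13 factors into binary products is counted by C_{13−1} = C_12. So A = C_12 = 208012.
The non-crossing partitions of [7] form a lattice of size C_7. So B = C_7 = 429.
Weakly increasing sequences with a_i ≤ i biject with Dyck paths of semilength 15, so there are C_15. So D = C_15 = 9694845.
A − B + D = 208012 − 429 + 9694845 = 9902428.

9902428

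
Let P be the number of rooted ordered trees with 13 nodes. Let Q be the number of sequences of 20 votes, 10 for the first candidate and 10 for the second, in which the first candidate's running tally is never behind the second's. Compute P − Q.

Rooted ordered (plane) trees on m nodes have m−1 edges and are counted by C_{m−1}; m = 13 gives C_12. So P = C_12 = 208012.
Reading a vote for the leader as '(' and for the other as ')' turns such a sequence into a balanced string of 10 pairs, so the count is C_10. So Q = C_10 = 16796.
P − Q = 208012 − 16796 = 191216.

191216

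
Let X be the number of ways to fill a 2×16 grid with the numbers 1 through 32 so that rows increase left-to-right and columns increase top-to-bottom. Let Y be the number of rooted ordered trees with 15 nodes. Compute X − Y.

Standard Young tableaux of shape 2×n are counted by C_n; here n = 16. So X = C_16 = 35357670.
Rooted ordered (plane) trees on m nodes have m−1 edges and are counted by C_{m−1}; m = 15 gives C_14. So Y = C_14 = 2674440.
X − Y = 35357670 − 2674440 = 32683230.

32683230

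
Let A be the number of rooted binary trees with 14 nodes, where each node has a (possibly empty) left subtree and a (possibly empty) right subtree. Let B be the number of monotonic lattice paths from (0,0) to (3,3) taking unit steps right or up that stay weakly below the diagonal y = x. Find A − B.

Rooted binary trees with 14 nodes (each child slot possibly empty) number C_14. So A = C_14 = 2674440.
Sub-diagonal monotone paths from (0,0) to (3,3) biject with Dyck paths of semilength 3, giving C_3. So B = C_3 = 5.
A − B = 2674440 − 5 = 2674435.

2674435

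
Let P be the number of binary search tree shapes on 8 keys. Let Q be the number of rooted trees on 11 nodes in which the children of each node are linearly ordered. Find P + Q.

18226

There are C_n binary search tree shapes on n keys; with n = 8 that is C_8. So P = C_8 = 1430.
A rooted plane tree on 11 nodes has 10 edges, and such trees are counted by C_10. So Q = C_10 = 16796.
P + Q = 1430 + 16796 = 18226.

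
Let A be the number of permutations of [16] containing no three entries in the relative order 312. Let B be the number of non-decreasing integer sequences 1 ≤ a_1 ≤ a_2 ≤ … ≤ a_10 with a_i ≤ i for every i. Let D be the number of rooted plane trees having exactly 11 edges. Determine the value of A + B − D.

35315680

For any fixed pattern of length 3, the pattern-avoiding permutations of [16] number C_16. So A = C_16 = 35357670.
Such sub-staircase sequences of length n are counted by C_n; here n = 10. So B = C_10 = 16796.
A rooted plane tree with 11 edges has 12 nodes, and the count is C_11. So D = C_11 = 58786.
A + B − D = 35357670 + 16796 − 58786 = 35315680.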